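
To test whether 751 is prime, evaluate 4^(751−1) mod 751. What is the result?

4^1 ≡ 4 (mod 751)
4^2 ≡ 4^2 = 16 ≡ 16 (mod 751)
4^4 ≡ 16^2 = 256 ≡ 256 (mod 751)
4^8 ≡ 256^2 = 65536 ≡ 199 (mod 751)
4^16 ≡ 199^2 = 39601 ≡ 549 (mod 751)
4^32 ≡ 549^2 = 301401 ≡ 250 (mod 751)
4^64 ≡ 250^2 = 62500 ≡ 167 (mod 751)
4^128 ≡ 167^2 = 27889 ≡ 102 (mod 751)
4^256 ≡ 102^2 = 10404 ≡ 641 (mod 751)
4^512 ≡ 641^2 = 410881 ≡ 84 (mod 751)
750 = 512 + 128 + 64 + 32 + 8 + 4 + 2 in binary powers of 2.
So 4^750 ≡ 84 · 102 · 167 · 250 · 199 · 256 · 16 ≡ 1 (mod 751).
Since the result is 1, base 4 gives no evidence that 751 is composite.

1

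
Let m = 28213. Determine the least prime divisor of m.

89

28213 is odd.
Digit sum 16, not divisible by 3.
Ends in 3: not divisible by 5.
7: 28213 = 7·4030 + 3
11: 28213 = 11·2564 + 9
13: 28213 = 13·2170 + 3
17: 28213 = 17·1659 + 10
19: 28213 = 19·1484 + 17
23: 28213 = 23·1226 + 15
29: 28213 = 29·972 + 25
31: 28213 = 31·910 + 3
37: 28213 = 37·762 + 19
41: 28213 = 41·688 + 5
43: 28213 = 43·656 + 5
47: 28213 = 47·600 + 13
53: 28213 = 53·532 + 17
59: 28213 = 59·478 + 11
61: 28213 = 61·462 + 31
67: 28213 = 67·421 + 6
71: 28213 = 71·397 + 26
73: 28213 = 73·386 + 35
79: 28213 = 79·357 + 10
83: 28213 = 83·339 + 76
89: 28213 = 89·317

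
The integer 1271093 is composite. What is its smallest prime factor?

1271093 is odd.
Digit sum 23, not divisible by 3.
Ends in 3: not divisible by 5.
7: 1271093 = 7·181584 + 5
11: 1271093 = 11·115553 + 10
13: 1271093 = 13·97776 + 5
17: 1271093 = 17·74770 + 3
19: 1271093 = 19·66899 + 12
23: 1271093 = 23·55264 + 21
29: 1271093 = 29·43830 + 23
31: 1271093 = 31·41003

31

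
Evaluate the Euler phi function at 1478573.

1430784

Factor: 1478573 = 47 · 163 · 193.
φ(1478573) = (47−1) · (163−1) · (193−1) = 46 · 162 · 192 = 1430784.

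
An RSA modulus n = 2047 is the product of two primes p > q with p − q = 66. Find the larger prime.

Since p = q + 66, we have 2047 = q(q + 66), so q² + 66q − 2047 = 0.
Discriminant: 66² + 4·2047 = 4356 + 8188 = 12544; √12544 = 112.
q = (−66 + 112)/2 = 23, and p = q + 66 = 89.
Check: 23 · 89 = 2047.

89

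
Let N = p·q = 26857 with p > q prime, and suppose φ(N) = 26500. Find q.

φ(n) = (p−1)(q−1) = n − (p+q) + 1, so p + q = 26857 − 26500 + 1 = 358.
p and q are the roots of t² − 358t + 26857 = 0.
Discriminant: 358² − 4·26857 = 128164 − 107428 = 20736; √20736 = 144.
q = (358 − 144)/2 = 107, p = (358 + 144)/2 = 251.
Check: 107 · 251 = 26857.

107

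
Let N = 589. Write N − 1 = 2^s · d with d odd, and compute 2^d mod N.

589 − 1 = 588 = 2^2 · 147, so d = 147.
2^1 ≡ 2 (mod 589)
2^2 ≡ 2^2 = 4 ≡ 4 (mod 589)
2^4 ≡ 4^2 = 16 ≡ 16 (mod 589)
2^8 ≡ 16^2 = 256 ≡ 256 (mod 589)
2^16 ≡ 256^2 = 65536 ≡ 157 (mod 589)
2^32 ≡ 157^2 = 24649 ≡ 500 (mod 589)
2^64 ≡ 500^2 = 250000 ≡ 264 (mod 589)
2^128 ≡ 264^2 = 69696 ≡ 194 (mod 589)
147 = 128 + 16 + 2 + 1 in binary powers of 2.
So 2^147 ≡ 194 · 157 · 4 · 2 ≡ 407 (mod 589).
Squaring chain: 407 → 140; never reaches −1, so base 2 is a Miller–Rabin witness that 589 is composite.

407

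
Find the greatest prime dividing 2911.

2911 = 41 · 71
71 is prime.
So 2911 = 41 · 71; the largest prime factor is 71.

71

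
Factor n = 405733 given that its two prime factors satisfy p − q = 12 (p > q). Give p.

Since p = q + 12, we have 405733 = q(q + 12), so q² + 12q − 405733 = 0.
Discriminant: 12² + 4·405733 = 144 + 1622932 = 1623076; √1623076 = 1274.
q = (−12 + 1274)/2 = 631, and p = q + 12 = 643.
Check: 631 · 643 = 405733.

643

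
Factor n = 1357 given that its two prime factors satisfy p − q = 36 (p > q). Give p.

59

Since p = q + 36, we have 1357 = q(q + 36), so q² + 36q − 1357 = 0.
Discriminant: 36² + 4·1357 = 1296 + 5428 = 6724; √6724 = 82.
q = (−36 + 82)/2 = 23, and p = q + 36 = 59.
Check: 23 · 59 = 1357.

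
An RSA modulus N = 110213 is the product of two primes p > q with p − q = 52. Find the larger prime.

Since p = q + 52, we have 110213 = q(q + 52), so q² + 52q − 110213 = 0.
Discriminant: 52² + 4·110213 = 2704 + 440852 = 443556; √443556 = 666.
q = (−52 + 666)/2 = 307, and p = q + 52 = 359.
Check: 307 · 359 = 110213.

359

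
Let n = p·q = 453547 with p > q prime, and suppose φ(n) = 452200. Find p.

701

φ(n) = (p−1)(q−1) = n − (p+q) + 1, so p + q = 453547 − 452200 + 1 = 1348.
p and q are the roots of t² − 1348t + 453547 = 0.
Discriminant: 1348² − 4·453547 = 1817104 − 1814188 = 2916; √2916 = 54.
q = (1348 − 54)/2 = 647, p = (1348 + 54)/2 = 701.
Check: 647 · 701 = 453547.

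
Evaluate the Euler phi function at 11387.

Factor: 11387 = 59 · 193.
φ(11387) = (59−1) · (193−1) = 58 · 192 = 11136.

11136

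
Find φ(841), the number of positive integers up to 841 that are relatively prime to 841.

Factor: 841 = 29^2.
φ(841) = 29^1·(29−1) = 812.

812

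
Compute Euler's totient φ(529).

506

Factor: 529 = 23^2.
φ(529) = 23^1·(23−1) = 506.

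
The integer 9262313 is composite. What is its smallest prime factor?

73

9262313 is odd.
Digit sum 26, not divisible by 3.
Ends in 3: not divisible by 5.
7: 9262313 = 7·1323187 + 4
11: 9262313 = 11·842028 + 5
13: 9262313 = 13·712485 + 8
17: 9262313 = 17·544841 + 16
19: 9262313 = 19·487490 + 3
23: 9262313 = 23·402709 + 6
29: 9262313 = 29·319390 + 3
31: 9262313 = 31·298784 + 9
37: 9262313 = 37·250332 + 29
41: 9262313 = 41·225910 + 3
43: 9262313 = 43·215402 + 27
47: 9262313 = 47·197070 + 23
53: 9262313 = 53·174760 + 33
59: 9262313 = 59·156988 + 21
61: 9262313 = 61·151841 + 12
67: 9262313 = 67·138243 + 32
71: 9262313 = 71·130455 + 8
73: 9262313 = 73·126881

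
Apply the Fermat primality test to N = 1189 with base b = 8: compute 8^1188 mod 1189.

8^1 ≡ 8 (mod 1189)
8^2 ≡ 8^2 = 64 ≡ 64 (mod 1189)
8^4 ≡ 64^2 = 4096 ≡ 529 (mod 1189)
8^8 ≡ 529^2 = 279841 ≡ 426 (mod 1189)
8^16 ≡ 426^2 = 181476 ≡ 748 (mod 1189)
8^32 ≡ 748^2 = 559504 ≡ 674 (mod 1189)
8^64 ≡ 674^2 = 454276 ≡ 78 (mod 1189)
8^128 ≡ 78^2 = 6084 ≡ 139 (mod 1189)
8^256 ≡ 139^2 = 19321 ≡ 297 (mod 1189)
8^512 ≡ 297^2 = 88209 ≡ 223 (mod 1189)
8^1024 ≡ 223^2 = 49729 ≡ 980 (mod 1189)
1188 = 1024 + 128 + 32 + 4 in binary powers of 2.
So 8^1188 ≡ 980 · 139 · 674 · 529 ≡ 836 (mod 1189).
Since 836 ≠ 1, base 8 is a Fermat witness: 1189 is composite.

836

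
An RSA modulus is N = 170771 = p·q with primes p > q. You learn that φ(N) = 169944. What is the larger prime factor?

439

φ(n) = (p−1)(q−1) = n − (p+q) + 1, so p + q = 170771 − 169944 + 1 = 828.
p and q are the roots of t² − 828t + 170771 = 0.
Discriminant: 828² − 4·170771 = 685584 − 683084 = 2500; √2500 = 50.
q = (828 − 50)/2 = 389, p = (828 + 50)/2 = 439.
Check: 389 · 439 = 170771.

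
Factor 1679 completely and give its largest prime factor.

73

1679 = 23 · 73
73 is prime.
So 1679 = 23 · 73; the largest prime factor is 73.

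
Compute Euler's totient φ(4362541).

Factor: 4362541 = 151 · 167 · 173.
φ(4362541) = (151−1) · (167−1) · (173−1) = 150 · 166 · 172 = 4282800.

4282800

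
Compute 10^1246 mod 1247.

608

10^1 ≡ 10 (mod 1247)
10^2 ≡ 10^2 = 100 ≡ 100 (mod 1247)
10^4 ≡ 100^2 = 10000 ≡ 24 (mod 1247)
10^8 ≡ 24^2 = 576 ≡ 576 (mod 1247)
10^16 ≡ 576^2 = 331776 ≡ 74 (mod 1247)
10^32 ≡ 74^2 = 5476 ≡ 488 (mod 1247)
10^64 ≡ 488^2 = 238144 ≡ 1214 (mod 1247)
10^128 ≡ 1214^2 = 1473796 ≡ 1089 (mod 1247)
10^256 ≡ 1089^2 = 1185921 ≡ 24 (mod 1247)
10^512 ≡ 24^2 = 576 ≡ 576 (mod 1247)
10^1024 ≡ 576^2 = 331776 ≡ 74 (mod 1247)
1246 = 1024 + 128 + 64 + 16 + 8 + 4 + 2 in binary powers of 2.
So 10^1246 ≡ 74 · 1089 · 1214 · 74 · 576 · 24 · 100 ≡ 608 (mod 1247).
Since 608 ≠ 1, base 10 is a Fermat witness: 1247 is composite.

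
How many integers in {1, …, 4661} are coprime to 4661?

Factor: 4661 = 59 · 79.
φ(4661) = (59−1) · (79−1) = 58 · 78 = 4524.

4524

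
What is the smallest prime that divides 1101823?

1101823 is odd.
Digit sum 16, not divisible by 3.
Ends in 3: not divisible by 5.
7: 1101823 = 7·157403 + 2
11: 1101823 = 11·100165 + 8
13: 1101823 = 13·84755 + 8
17: 1101823 = 17·64813 + 2
19: 1101823 = 19·57990 + 13
23: 1101823 = 23·47905 + 8
29: 1101823 = 29·37993 + 26
31: 1101823 = 31·35542 + 21
37: 1101823 = 37·29779

37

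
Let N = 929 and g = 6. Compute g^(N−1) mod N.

6^1 ≡ 6 (mod 929)
6^2 ≡ 6^2 = 36 ≡ 36 (mod 929)
6^4 ≡ 36^2 = 1296 ≡ 367 (mod 929)
6^8 ≡ 367^2 = 134689 ≡ 913 (mod 929)
6^16 ≡ 913^2 = 833569 ≡ 256 (mod 929)
6^32 ≡ 256^2 = 65536 ≡ 506 (mod 929)
6^64 ≡ 506^2 = 256036 ≡ 561 (mod 929)
6^128 ≡ 561^2 = 314721 ≡ 719 (mod 929)
6^256 ≡ 719^2 = 516961 ≡ 437 (mod 929)
6^512 ≡ 437^2 = 190969 ≡ 524 (mod 929)
928 = 512 + 256 + 128 + 32 in binary powers of 2.
So 6^928 ≡ 524 · 437 · 719 · 506 ≡ 1 (mod 929).
Since the result is 1, base 6 gives no evidence that 929 is composite.

1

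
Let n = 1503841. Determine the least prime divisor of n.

31

1503841 is odd.
Digit sum 22, not divisible by 3.
Ends in 1: not divisible by 5.
7: 1503841 = 7·214834 + 3
11: 1503841 = 11·136712 + 9
13: 1503841 = 13·115680 + 1
17: 1503841 = 17·88461 + 4
19: 1503841 = 19·79149 + 10
23: 1503841 = 23·65384 + 9
29: 1503841 = 29·51856 + 17
31: 1503841 = 31·48511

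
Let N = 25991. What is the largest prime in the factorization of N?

79

25991 = 7 · 3713
3713 = 47 · 79
79 is prime.
So 25991 = 7 · 47 · 79; the largest prime factor is 79.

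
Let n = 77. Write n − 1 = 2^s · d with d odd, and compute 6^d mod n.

77 − 1 = 76 = 2^2 · 19, so d = 19.
6^1 ≡ 6 (mod 77)
6^2 ≡ 6^2 = 36 ≡ 36 (mod 77)
6^4 ≡ 36^2 = 1296 ≡ 64 (mod 77)
6^8 ≡ 64^2 = 4096 ≡ 15 (mod 77)
6^16 ≡ 15^2 = 225 ≡ 71 (mod 77)
19 = 16 + 2 + 1 in binary powers of 2.
So 6^19 ≡ 71 · 36 · 6 ≡ 13 (mod 77).
Squaring chain: 13 → 15; never reaches −1, so base 6 is a Miller–Rabin witness that 77 is composite.

13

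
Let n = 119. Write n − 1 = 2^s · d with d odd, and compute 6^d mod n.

90

119 − 1 = 118 = 2^1 · 59, so d = 59.
6^1 ≡ 6 (mod 119)
6^2 ≡ 6^2 = 36 ≡ 36 (mod 119)
6^4 ≡ 36^2 = 1296 ≡ 106 (mod 119)
6^8 ≡ 106^2 = 11236 ≡ 50 (mod 119)
6^16 ≡ 50^2 = 2500 ≡ 1 (mod 119)
6^32 ≡ 1^2 = 1 ≡ 1 (mod 119)
59 = 32 + 16 + 8 + 2 + 1 in binary powers of 2.
So 6^59 ≡ 1 · 1 · 50 · 36 · 6 ≡ 90 (mod 119).
Squaring chain: 90; never reaches −1, so base 6 is a Miller–Rabin witness that 119 is composite.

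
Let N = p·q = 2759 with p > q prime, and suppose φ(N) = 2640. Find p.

89

φ(n) = (p−1)(q−1) = n − (p+q) + 1, so p + q = 2759 − 2640 + 1 = 120.
p and q are the roots of t² − 120t + 2759 = 0.
Discriminant: 120² − 4·2759 = 14400 − 11036 = 3364; √3364 = 58.
q = (120 − 58)/2 = 31, p = (120 + 58)/2 = 89.
Check: 31 · 89 = 2759.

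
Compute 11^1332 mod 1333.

11^1 ≡ 11 (mod 1333)
11^2 ≡ 11^2 = 121 ≡ 121 (mod 1333)
11^4 ≡ 121^2 = 14641 ≡ 1311 (mod 1333)
11^8 ≡ 1311^2 = 1718721 ≡ 484 (mod 1333)
11^16 ≡ 484^2 = 234256 ≡ 981 (mod 1333)
11^32 ≡ 981^2 = 962361 ≡ 1268 (mod 1333)
11^64 ≡ 1268^2 = 1607824 ≡ 226 (mod 1333)
11^128 ≡ 226^2 = 51076 ≡ 422 (mod 1333)
11^256 ≡ 422^2 = 178084 ≡ 795 (mod 1333)
11^512 ≡ 795^2 = 632025 ≡ 183 (mod 1333)
11^1024 ≡ 183^2 = 33489 ≡ 164 (mod 1333)
1332 = 1024 + 256 + 32 + 16 + 4 in binary powers of 2.
So 11^1332 ≡ 164 · 795 · 1268 · 981 · 1311 ≡ 78 (mod 1333).
Since 78 ≠ 1, base 11 is a Fermat witness: 1333 is composite.

78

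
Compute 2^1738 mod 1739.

2^1 ≡ 2 (mod 1739)
2^2 ≡ 2^2 = 4 ≡ 4 (mod 1739)
2^4 ≡ 4^2 = 16 ≡ 16 (mod 1739)
2^8 ≡ 16^2 = 256 ≡ 256 (mod 1739)
2^16 ≡ 256^2 = 65536 ≡ 1193 (mod 1739)
2^32 ≡ 1193^2 = 1423249 ≡ 747 (mod 1739)
2^64 ≡ 747^2 = 558009 ≡ 1529 (mod 1739)
2^128 ≡ 1529^2 = 2337841 ≡ 625 (mod 1739)
2^256 ≡ 625^2 = 390625 ≡ 1089 (mod 1739)
2^512 ≡ 1089^2 = 1185921 ≡ 1662 (mod 1739)
2^1024 ≡ 1662^2 = 2762244 ≡ 712 (mod 1739)
1738 = 1024 + 512 + 128 + 64 + 8 + 2 in binary powers of 2.
So 2^1738 ≡ 712 · 1662 · 625 · 1529 · 256 · 4 ≡ 1283 (mod 1739).
Since 1283 ≠ 1, base 2 is a Fermat witness: 1739 is composite.

1283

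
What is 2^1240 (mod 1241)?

1004

2^1 ≡ 2 (mod 1241)
2^2 ≡ 2^2 = 4 ≡ 4 (mod 1241)
2^4 ≡ 4^2 = 16 ≡ 16 (mod 1241)
2^8 ≡ 16^2 = 256 ≡ 256 (mod 1241)
2^16 ≡ 256^2 = 65536 ≡ 1004 (mod 1241)
2^32 ≡ 1004^2 = 1008016 ≡ 324 (mod 1241)
2^64 ≡ 324^2 = 104976 ≡ 732 (mod 1241)
2^128 ≡ 732^2 = 535824 ≡ 953 (mod 1241)
2^256 ≡ 953^2 = 908209 ≡ 1038 (mod 1241)
2^512 ≡ 1038^2 = 1077444 ≡ 256 (mod 1241)
2^1024 ≡ 256^2 = 65536 ≡ 1004 (mod 1241)
1240 = 1024 + 128 + 64 + 16 + 8 in binary powers of 2.
So 2^1240 ≡ 1004 · 953 · 732 · 1004 · 256 ≡ 1004 (mod 1241).
Since 1004 ≠ 1, base 2 is a Fermat witness: 1241 is composite.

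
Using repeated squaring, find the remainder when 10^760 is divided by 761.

1

10^1 ≡ 10 (mod 761)
10^2 ≡ 10^2 = 100 ≡ 100 (mod 761)
10^4 ≡ 100^2 = 10000 ≡ 107 (mod 761)
10^8 ≡ 107^2 = 11449 ≡ 34 (mod 761)
10^16 ≡ 34^2 = 1156 ≡ 395 (mod 761)
10^32 ≡ 395^2 = 156025 ≡ 20 (mod 761)
10^64 ≡ 20^2 = 400 ≡ 400 (mod 761)
10^128 ≡ 400^2 = 160000 ≡ 190 (mod 761)
10^256 ≡ 190^2 = 36100 ≡ 333 (mod 761)
10^512 ≡ 333^2 = 110889 ≡ 544 (mod 761)
760 = 512 + 128 + 64 + 32 + 16 + 8 in binary powers of 2.
So 10^760 ≡ 544 · 190 · 400 · 20 · 395 · 34 ≡ 1 (mod 761).
Since the result is 1, base 10 gives no evidence that 761 is composite.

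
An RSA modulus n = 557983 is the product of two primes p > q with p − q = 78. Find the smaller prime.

Since p = q + 78, we have 557983 = q(q + 78), so q² + 78q − 557983 = 0.
Discriminant: 78² + 4·557983 = 6084 + 2231932 = 2238016; √2238016 = 1496.
q = (−78 + 1496)/2 = 709, and p = q + 78 = 787.
Check: 709 · 787 = 557983.

709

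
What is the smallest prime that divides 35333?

35333 is odd.
Digit sum 17, not divisible by 3.
Ends in 3: not divisible by 5.
7: 35333 = 7·5047 + 4
11: 35333 = 11·3212 + 1
13: 35333 = 13·2717 + 12
17: 35333 = 17·2078 + 7
19: 35333 = 19·1859 + 12
23: 35333 = 23·1536 + 5
29: 35333 = 29·1218 + 11
31: 35333 = 31·1139 + 24
37: 35333 = 37·954 + 35
41: 35333 = 41·861 + 32
43: 35333 = 43·821 + 30
47: 35333 = 47·751 + 36
53: 35333 = 53·666 + 35
59: 35333 = 59·598 + 51
61: 35333 = 61·579 + 14
67: 35333 = 67·527 + 24
71: 35333 = 71·497 + 46
73: 35333 = 73·484 + 1
79: 35333 = 79·447 + 20
83: 35333 = 83·425 + 58
89: 35333 = 89·397

89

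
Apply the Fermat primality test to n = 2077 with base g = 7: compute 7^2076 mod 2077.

7^1 ≡ 7 (mod 2077)
7^2 ≡ 7^2 = 49 ≡ 49 (mod 2077)
7^4 ≡ 49^2 = 2401 ≡ 324 (mod 2077)
7^8 ≡ 324^2 = 104976 ≡ 1126 (mod 2077)
7^16 ≡ 1126^2 = 1267876 ≡ 906 (mod 2077)
7^32 ≡ 906^2 = 820836 ≡ 421 (mod 2077)
7^64 ≡ 421^2 = 177241 ≡ 696 (mod 2077)
7^128 ≡ 696^2 = 484416 ≡ 475 (mod 2077)
7^256 ≡ 475^2 = 225625 ≡ 1309 (mod 2077)
7^512 ≡ 1309^2 = 1713481 ≡ 2033 (mod 2077)
7^1024 ≡ 2033^2 = 4133089 ≡ 1936 (mod 2077)
7^2048 ≡ 1936^2 = 3748096 ≡ 1188 (mod 2077)
2076 = 2048 + 16 + 8 + 4 in binary powers of 2.
So 7^2076 ≡ 1188 · 906 · 1126 · 324 ≡ 159 (mod 2077).
Since 159 ≠ 1, base 7 is a Fermat witness: 2077 is composite.

159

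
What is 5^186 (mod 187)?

60

5^1 ≡ 5 (mod 187)
5^2 ≡ 5^2 = 25 ≡ 25 (mod 187)
5^4 ≡ 25^2 = 625 ≡ 64 (mod 187)
5^8 ≡ 64^2 = 4096 ≡ 169 (mod 187)
5^16 ≡ 169^2 = 28561 ≡ 137 (mod 187)
5^32 ≡ 137^2 = 18769 ≡ 69 (mod 187)
5^64 ≡ 69^2 = 4761 ≡ 86 (mod 187)
5^128 ≡ 86^2 = 7396 ≡ 103 (mod 187)
186 = 128 + 32 + 16 + 8 + 2 in binary powers of 2.
So 5^186 ≡ 103 · 69 · 137 · 169 · 25 ≡ 60 (mod 187).
Since 60 ≠ 1, base 5 is a Fermat witness: 187 is composite.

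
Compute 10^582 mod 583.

386

10^1 ≡ 10 (mod 583)
10^2 ≡ 10^2 = 100 ≡ 100 (mod 583)
10^4 ≡ 100^2 = 10000 ≡ 89 (mod 583)
10^8 ≡ 89^2 = 7921 ≡ 342 (mod 583)
10^16 ≡ 342^2 = 116964 ≡ 364 (mod 583)
10^32 ≡ 364^2 = 132496 ≡ 155 (mod 583)
10^64 ≡ 155^2 = 24025 ≡ 122 (mod 583)
10^128 ≡ 122^2 = 14884 ≡ 309 (mod 583)
10^256 ≡ 309^2 = 95481 ≡ 452 (mod 583)
10^512 ≡ 452^2 = 204304 ≡ 254 (mod 583)
582 = 512 + 64 + 4 + 2 in binary powers of 2.
So 10^582 ≡ 254 · 122 · 89 · 100 ≡ 386 (mod 583).
Since 386 ≠ 1, base 10 is a Fermat witness: 583 is composite.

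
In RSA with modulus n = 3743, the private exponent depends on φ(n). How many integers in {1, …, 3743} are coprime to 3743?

3528

Factor: 3743 = 19 · 197.
φ(3743) = (19−1) · (197−1) = 18 · 196 = 3528.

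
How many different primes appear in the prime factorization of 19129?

19129 = 11 · 1739
1739 = 37 · 47
19129 = 11 · 37 · 47, which has 3 distinct prime factors.

3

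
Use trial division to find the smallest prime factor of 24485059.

24485059 is odd.
Digit sum 37, not divisible by 3.
Ends in 9: not divisible by 5.
7: 24485059 = 7·3497865 + 4
11: 24485059 = 11·2225914 + 5
13: 24485059 = 13·1883466 + 1
17: 24485059 = 17·1440297 + 10
19: 24485059 = 19·1288687 + 6
23: 24485059 = 23·1064567 + 18
29: 24485059 = 29·844312 + 11
31: 24485059 = 31·789840 + 19
37: 24485059 = 37·661758 + 13
41: 24485059 = 41·597196 + 23
43: 24485059 = 43·569419 + 42
47: 24485059 = 47·520958 + 33
53: 24485059 = 53·461982 + 13
59: 24485059 = 59·415001

59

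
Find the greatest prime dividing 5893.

5893 = 71 · 83
83 is prime.
So 5893 = 71 · 83; the largest prime factor is 83.

83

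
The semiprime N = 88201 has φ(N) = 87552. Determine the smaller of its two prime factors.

193

φ(n) = (p−1)(q−1) = n − (p+q) + 1, so p + q = 88201 − 87552 + 1 = 650.
p and q are the roots of t² − 650t + 88201 = 0.
Discriminant: 650² − 4·88201 = 422500 − 352804 = 69696; √69696 = 264.
q = (650 − 264)/2 = 193, p = (650 + 264)/2 = 457.
Check: 193 · 457 = 88201.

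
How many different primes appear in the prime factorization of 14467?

3

14467 = 17 · 851
851 = 23 · 37
14467 = 17 · 23 · 37, which has 3 distinct prime factors.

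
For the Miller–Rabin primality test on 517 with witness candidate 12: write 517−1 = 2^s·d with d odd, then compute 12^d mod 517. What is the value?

517 − 1 = 516 = 2^2 · 129, so d = 129.
12^1 ≡ 12 (mod 517)
12^2 ≡ 12^2 = 144 ≡ 144 (mod 517)
12^4 ≡ 144^2 = 20736 ≡ 56 (mod 517)
12^8 ≡ 56^2 = 3136 ≡ 34 (mod 517)
12^16 ≡ 34^2 = 1156 ≡ 122 (mod 517)
12^32 ≡ 122^2 = 14884 ≡ 408 (mod 517)
12^64 ≡ 408^2 = 166464 ≡ 507 (mod 517)
12^128 ≡ 507^2 = 257049 ≡ 100 (mod 517)
129 = 128 + 1 in binary powers of 2.
So 12^129 ≡ 100 · 12 ≡ 166 (mod 517).
Squaring chain: 166 → 155; never reaches −1, so base 12 is a Miller–Rabin witness that 517 is composite.

166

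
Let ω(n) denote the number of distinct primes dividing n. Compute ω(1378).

1378 = 2 · 689
689 = 13 · 53
1378 = 2 · 13 · 53, which has 3 distinct prime factors.

3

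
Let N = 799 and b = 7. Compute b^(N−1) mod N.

7^1 ≡ 7 (mod 799)
7^2 ≡ 7^2 = 49 ≡ 49 (mod 799)
7^4 ≡ 49^2 = 2401 ≡ 4 (mod 799)
7^8 ≡ 4^2 = 16 ≡ 16 (mod 799)
7^16 ≡ 16^2 = 256 ≡ 256 (mod 799)
7^32 ≡ 256^2 = 65536 ≡ 18 (mod 799)
7^64 ≡ 18^2 = 324 ≡ 324 (mod 799)
7^128 ≡ 324^2 = 104976 ≡ 307 (mod 799)
7^256 ≡ 307^2 = 94249 ≡ 766 (mod 799)
7^512 ≡ 766^2 = 586756 ≡ 290 (mod 799)
798 = 512 + 256 + 16 + 8 + 4 + 2 in binary powers of 2.
So 7^798 ≡ 290 · 766 · 256 · 16 · 4 · 49 ≡ 773 (mod 799).
Since 773 ≠ 1, base 7 is a Fermat witness: 799 is composite.

773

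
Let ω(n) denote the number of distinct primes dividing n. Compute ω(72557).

72557 = 37^2 · 53
72557 = 37^2 · 53, which has 2 distinct prime factors.

2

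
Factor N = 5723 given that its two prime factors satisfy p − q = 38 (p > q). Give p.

97

Since p = q + 38, we have 5723 = q(q + 38), so q² + 38q − 5723 = 0.
Discriminant: 38² + 4·5723 = 1444 + 22892 = 24336; √24336 = 156.
q = (−38 + 156)/2 = 59, and p = q + 38 = 97.
Check: 59 · 97 = 5723.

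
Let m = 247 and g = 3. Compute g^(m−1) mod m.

3^1 ≡ 3 (mod 247)
3^2 ≡ 3^2 = 9 ≡ 9 (mod 247)
3^4 ≡ 9^2 = 81 ≡ 81 (mod 247)
3^8 ≡ 81^2 = 6561 ≡ 139 (mod 247)
3^16 ≡ 139^2 = 19321 ≡ 55 (mod 247)
3^32 ≡ 55^2 = 3025 ≡ 61 (mod 247)
3^64 ≡ 61^2 = 3721 ≡ 16 (mod 247)
3^128 ≡ 16^2 = 256 ≡ 9 (mod 247)
246 = 128 + 64 + 32 + 16 + 4 + 2 in binary powers of 2.
So 3^246 ≡ 9 · 16 · 61 · 55 · 81 · 9 ≡ 144 (mod 247).
Since 144 ≠ 1, base 3 is a Fermat witness: 247 is composite.

144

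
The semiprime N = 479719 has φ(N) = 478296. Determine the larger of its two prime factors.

φ(n) = (p−1)(q−1) = n − (p+q) + 1, so p + q = 479719 − 478296 + 1 = 1424.
p and q are the roots of t² − 1424t + 479719 = 0.
Discriminant: 1424² − 4·479719 = 2027776 − 1918876 = 108900; √108900 = 330.
q = (1424 − 330)/2 = 547, p = (1424 + 330)/2 = 877.
Check: 547 · 877 = 479719.

877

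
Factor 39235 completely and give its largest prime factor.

59

39235 = 5 · 7847
7847 = 7 · 1121
1121 = 19 · 59
59 is prime.
So 39235 = 5 · 7 · 19 · 59; the largest prime factor is 59.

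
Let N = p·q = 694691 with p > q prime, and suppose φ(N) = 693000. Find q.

φ(n) = (p−1)(q−1) = n − (p+q) + 1, so p + q = 694691 − 693000 + 1 = 1692.
p and q are the roots of t² − 1692t + 694691 = 0.
Discriminant: 1692² − 4·694691 = 2862864 − 2778764 = 84100; √84100 = 290.
q = (1692 − 290)/2 = 701, p = (1692 + 290)/2 = 991.
Check: 701 · 991 = 694691.

701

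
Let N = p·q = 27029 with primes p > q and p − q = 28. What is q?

Since p = q + 28, we have 27029 = q(q + 28), so q² + 28q − 27029 = 0.
Discriminant: 28² + 4·27029 = 784 + 108116 = 108900; √108900 = 330.
q = (−28 + 330)/2 = 151, and p = q + 28 = 179.
Check: 151 · 179 = 27029.

151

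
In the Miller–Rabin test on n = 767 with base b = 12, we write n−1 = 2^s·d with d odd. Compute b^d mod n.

767 − 1 = 766 = 2^1 · 383, so d = 383.
12^1 ≡ 12 (mod 767)
12^2 ≡ 12^2 = 144 ≡ 144 (mod 767)
12^4 ≡ 144^2 = 20736 ≡ 27 (mod 767)
12^8 ≡ 27^2 = 729 ≡ 729 (mod 767)
12^16 ≡ 729^2 = 531441 ≡ 677 (mod 767)
12^32 ≡ 677^2 = 458329 ≡ 430 (mod 767)
12^64 ≡ 430^2 = 184900 ≡ 53 (mod 767)
12^128 ≡ 53^2 = 2809 ≡ 508 (mod 767)
12^256 ≡ 508^2 = 258064 ≡ 352 (mod 767)
383 = 256 + 64 + 32 + 16 + 8 + 4 + 2 + 1 in binary powers of 2.
So 12^383 ≡ 352 · 53 · 430 · 677 · 729 · 27 · 144 · 12 ≡ 584 (mod 767).
Squaring chain: 584; never reaches −1, so base 12 is a Miller–Rabin witness that 767 is composite.

584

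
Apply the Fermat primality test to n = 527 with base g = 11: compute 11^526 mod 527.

485

11^1 ≡ 11 (mod 527)
11^2 ≡ 11^2 = 121 ≡ 121 (mod 527)
11^4 ≡ 121^2 = 14641 ≡ 412 (mod 527)
11^8 ≡ 412^2 = 169744 ≡ 50 (mod 527)
11^16 ≡ 50^2 = 2500 ≡ 392 (mod 527)
11^32 ≡ 392^2 = 153664 ≡ 307 (mod 527)
11^64 ≡ 307^2 = 94249 ≡ 443 (mod 527)
11^128 ≡ 443^2 = 196249 ≡ 205 (mod 527)
11^256 ≡ 205^2 = 42025 ≡ 392 (mod 527)
11^512 ≡ 392^2 = 153664 ≡ 307 (mod 527)
526 = 512 + 8 + 4 + 2 in binary powers of 2.
So 11^526 ≡ 307 · 50 · 412 · 121 ≡ 485 (mod 527).
Since 485 ≠ 1, base 11 is a Fermat witness: 527 is composite.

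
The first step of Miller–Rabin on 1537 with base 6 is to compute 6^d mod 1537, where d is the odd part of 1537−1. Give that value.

1537 − 1 = 1536 = 2^9 · 3, so d = 3.
6^1 ≡ 6 (mod 1537)
6^2 ≡ 6^2 = 36 ≡ 36 (mod 1537)
3 = 2 + 1 in binary powers of 2.
So 6^3 ≡ 36 · 6 ≡ 216 (mod 1537).
Squaring chain: 216 → 546 → 1475 → 770 → 1155 → 1446 → 596 → 169 → 895; never reaches −1, so base 6 is a Miller–Rabin witness that 1537 is composite.

216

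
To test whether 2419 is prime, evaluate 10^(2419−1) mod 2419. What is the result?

1697

10^1 ≡ 10 (mod 2419)
10^2 ≡ 10^2 = 100 ≡ 100 (mod 2419)
10^4 ≡ 100^2 = 10000 ≡ 324 (mod 2419)
10^8 ≡ 324^2 = 104976 ≡ 959 (mod 2419)
10^16 ≡ 959^2 = 919681 ≡ 461 (mod 2419)
10^32 ≡ 461^2 = 212521 ≡ 2068 (mod 2419)
10^64 ≡ 2068^2 = 4276624 ≡ 2251 (mod 2419)
10^128 ≡ 2251^2 = 5067001 ≡ 1615 (mod 2419)
10^256 ≡ 1615^2 = 2608225 ≡ 543 (mod 2419)
10^512 ≡ 543^2 = 294849 ≡ 2150 (mod 2419)
10^1024 ≡ 2150^2 = 4622500 ≡ 2210 (mod 2419)
10^2048 ≡ 2210^2 = 4884100 ≡ 139 (mod 2419)
2418 = 2048 + 256 + 64 + 32 + 16 + 2 in binary powers of 2.
So 10^2418 ≡ 139 · 543 · 2251 · 2068 · 461 · 100 ≡ 1697 (mod 2419).
Since 1697 ≠ 1, base 10 is a Fermat witness: 2419 is composite.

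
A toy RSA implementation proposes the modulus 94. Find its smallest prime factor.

94 is even: 2 divides it.

2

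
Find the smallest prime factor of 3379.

31

3379 is odd.
Digit sum 22, not divisible by 3.
Ends in 9: not divisible by 5.
7: 3379 = 7·482 + 5
11: 3379 = 11·307 + 2
13: 3379 = 13·259 + 12
17: 3379 = 17·198 + 13
19: 3379 = 19·177 + 16
23: 3379 = 23·146 + 21
29: 3379 = 29·116 + 15
31: 3379 = 31·109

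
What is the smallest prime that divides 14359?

14359 is odd.
Digit sum 22, not divisible by 3.
Ends in 9: not divisible by 5.
7: 14359 = 7·2051 + 2
11: 14359 = 11·1305 + 4
13: 14359 = 13·1104 + 7
17: 14359 = 17·844 + 11
19: 14359 = 19·755 + 14
23: 14359 = 23·624 + 7
29: 14359 = 29·495 + 4
31: 14359 = 31·463 + 6
37: 14359 = 37·388 + 3
41: 14359 = 41·350 + 9
43: 14359 = 43·333 + 40
47: 14359 = 47·305 + 24
53: 14359 = 53·270 + 49
59: 14359 = 59·243 + 22
61: 14359 = 61·235 + 24
67: 14359 = 67·214 + 21
71: 14359 = 71·202 + 17
73: 14359 = 73·196 + 51
79: 14359 = 79·181 + 60
83: 14359 = 83·173

83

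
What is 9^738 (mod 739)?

9^1 ≡ 9 (mod 739)
9^2 ≡ 9^2 = 81 ≡ 81 (mod 739)
9^4 ≡ 81^2 = 6561 ≡ 649 (mod 739)
9^8 ≡ 649^2 = 421201 ≡ 710 (mod 739)
9^16 ≡ 710^2 = 504100 ≡ 102 (mod 739)
9^32 ≡ 102^2 = 10404 ≡ 58 (mod 739)
9^64 ≡ 58^2 = 3364 ≡ 408 (mod 739)
9^128 ≡ 408^2 = 166464 ≡ 189 (mod 739)
9^256 ≡ 189^2 = 35721 ≡ 249 (mod 739)
9^512 ≡ 249^2 = 62001 ≡ 664 (mod 739)
738 = 512 + 128 + 64 + 32 + 2 in binary powers of 2.
So 9^738 ≡ 664 · 189 · 408 · 58 · 81 ≡ 1 (mod 739).
Since the result is 1, base 9 gives no evidence that 739 is composite.

1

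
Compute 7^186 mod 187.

70

7^1 ≡ 7 (mod 187)
7^2 ≡ 7^2 = 49 ≡ 49 (mod 187)
7^4 ≡ 49^2 = 2401 ≡ 157 (mod 187)
7^8 ≡ 157^2 = 24649 ≡ 152 (mod 187)
7^16 ≡ 152^2 = 23104 ≡ 103 (mod 187)
7^32 ≡ 103^2 = 10609 ≡ 137 (mod 187)
7^64 ≡ 137^2 = 18769 ≡ 69 (mod 187)
7^128 ≡ 69^2 = 4761 ≡ 86 (mod 187)
186 = 128 + 32 + 16 + 8 + 2 in binary powers of 2.
So 7^186 ≡ 86 · 137 · 103 · 152 · 49 ≡ 70 (mod 187).
Since 70 ≠ 1, base 7 is a Fermat witness: 187 is composite.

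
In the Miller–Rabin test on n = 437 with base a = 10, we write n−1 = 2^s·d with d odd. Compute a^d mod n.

352

437 − 1 = 436 = 2^2 · 109, so d = 109.
10^1 ≡ 10 (mod 437)
10^2 ≡ 10^2 = 100 ≡ 100 (mod 437)
10^4 ≡ 100^2 = 10000 ≡ 386 (mod 437)
10^8 ≡ 386^2 = 148996 ≡ 416 (mod 437)
10^16 ≡ 416^2 = 173056 ≡ 4 (mod 437)
10^32 ≡ 4^2 = 16 ≡ 16 (mod 437)
10^64 ≡ 16^2 = 256 ≡ 256 (mod 437)
109 = 64 + 32 + 8 + 4 + 1 in binary powers of 2.
So 10^109 ≡ 256 · 16 · 416 · 386 · 10 ≡ 352 (mod 437).
Squaring chain: 352 → 233; never reaches −1, so base 10 is a Miller–Rabin witness that 437 is composite.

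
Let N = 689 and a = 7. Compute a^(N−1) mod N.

386

7^1 ≡ 7 (mod 689)
7^2 ≡ 7^2 = 49 ≡ 49 (mod 689)
7^4 ≡ 49^2 = 2401 ≡ 334 (mod 689)
7^8 ≡ 334^2 = 111556 ≡ 627 (mod 689)
7^16 ≡ 627^2 = 393129 ≡ 399 (mod 689)
7^32 ≡ 399^2 = 159201 ≡ 42 (mod 689)
7^64 ≡ 42^2 = 1764 ≡ 386 (mod 689)
7^128 ≡ 386^2 = 148996 ≡ 172 (mod 689)
7^256 ≡ 172^2 = 29584 ≡ 646 (mod 689)
7^512 ≡ 646^2 = 417316 ≡ 471 (mod 689)
688 = 512 + 128 + 32 + 16 in binary powers of 2.
So 7^688 ≡ 471 · 172 · 42 · 399 ≡ 386 (mod 689).
Since 386 ≠ 1, base 7 is a Fermat witness: 689 is composite.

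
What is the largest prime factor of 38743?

53

38743 = 17 · 2279
2279 = 43 · 53
53 is prime.
So 38743 = 17 · 43 · 53; the largest prime factor is 53.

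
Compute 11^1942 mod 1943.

138

11^1 ≡ 11 (mod 1943)
11^2 ≡ 11^2 = 121 ≡ 121 (mod 1943)
11^4 ≡ 121^2 = 14641 ≡ 1040 (mod 1943)
11^8 ≡ 1040^2 = 1081600 ≡ 1292 (mod 1943)
11^16 ≡ 1292^2 = 1669264 ≡ 227 (mod 1943)
11^32 ≡ 227^2 = 51529 ≡ 1011 (mod 1943)
11^64 ≡ 1011^2 = 1022121 ≡ 103 (mod 1943)
11^128 ≡ 103^2 = 10609 ≡ 894 (mod 1943)
11^256 ≡ 894^2 = 799236 ≡ 663 (mod 1943)
11^512 ≡ 663^2 = 439569 ≡ 451 (mod 1943)
11^1024 ≡ 451^2 = 203401 ≡ 1329 (mod 1943)
1942 = 1024 + 512 + 256 + 128 + 16 + 4 + 2 in binary powers of 2.
So 11^1942 ≡ 1329 · 451 · 663 · 894 · 227 · 1040 · 121 ≡ 138 (mod 1943).
Since 138 ≠ 1, base 11 is a Fermat witness: 1943 is composite.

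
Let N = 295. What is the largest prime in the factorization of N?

59

295 = 5 · 59
59 is prime.
So 295 = 5 · 59; the largest prime factor is 59.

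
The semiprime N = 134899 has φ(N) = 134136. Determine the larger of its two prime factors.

487

φ(n) = (p−1)(q−1) = n − (p+q) + 1, so p + q = 134899 − 134136 + 1 = 764.
p and q are the roots of t² − 764t + 134899 = 0.
Discriminant: 764² − 4·134899 = 583696 − 539596 = 44100; √44100 = 210.
q = (764 − 210)/2 = 277, p = (764 + 210)/2 = 487.
Check: 277 · 487 = 134899.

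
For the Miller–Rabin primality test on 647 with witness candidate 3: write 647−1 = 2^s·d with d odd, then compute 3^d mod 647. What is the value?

1

647 − 1 = 646 = 2^1 · 323, so d = 323.
3^1 ≡ 3 (mod 647)
3^2 ≡ 3^2 = 9 ≡ 9 (mod 647)
3^4 ≡ 9^2 = 81 ≡ 81 (mod 647)
3^8 ≡ 81^2 = 6561 ≡ 91 (mod 647)
3^16 ≡ 91^2 = 8281 ≡ 517 (mod 647)
3^32 ≡ 517^2 = 267289 ≡ 78 (mod 647)
3^64 ≡ 78^2 = 6084 ≡ 261 (mod 647)
3^128 ≡ 261^2 = 68121 ≡ 186 (mod 647)
3^256 ≡ 186^2 = 34596 ≡ 305 (mod 647)
323 = 256 + 64 + 2 + 1 in binary powers of 2.
So 3^323 ≡ 305 · 261 · 9 · 3 ≡ 1 (mod 647).
Since 3^d ≡ 1 (mod 647), base 3 does not prove 647 composite.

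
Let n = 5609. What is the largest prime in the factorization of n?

5609 = 71 · 79
79 is prime.
So 5609 = 71 · 79; the largest prime factor is 79.

79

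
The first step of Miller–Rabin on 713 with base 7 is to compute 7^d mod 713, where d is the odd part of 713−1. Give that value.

536

713 − 1 = 712 = 2^3 · 89, so d = 89.
7^1 ≡ 7 (mod 713)
7^2 ≡ 7^2 = 49 ≡ 49 (mod 713)
7^4 ≡ 49^2 = 2401 ≡ 262 (mod 713)
7^8 ≡ 262^2 = 68644 ≡ 196 (mod 713)
7^16 ≡ 196^2 = 38416 ≡ 627 (mod 713)
7^32 ≡ 627^2 = 393129 ≡ 266 (mod 713)
7^64 ≡ 266^2 = 70756 ≡ 169 (mod 713)
89 = 64 + 16 + 8 + 1 in binary powers of 2.
So 7^89 ≡ 169 · 627 · 196 · 7 ≡ 536 (mod 713).
Squaring chain: 536 → 670 → 423; never reaches −1, so base 7 is a Miller–Rabin witness that 713 is composite.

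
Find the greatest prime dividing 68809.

79

68809 = 13 · 5293
5293 = 67 · 79
79 is prime.
So 68809 = 13 · 67 · 79; the largest prime factor is 79.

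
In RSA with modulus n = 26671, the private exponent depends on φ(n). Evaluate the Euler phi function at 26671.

26344

Factor: 26671 = 149 · 179.
φ(26671) = (149−1) · (179−1) = 148 · 178 = 26344.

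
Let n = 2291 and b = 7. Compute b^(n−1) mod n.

7^1 ≡ 7 (mod 2291)
7^2 ≡ 7^2 = 49 ≡ 49 (mod 2291)
7^4 ≡ 49^2 = 2401 ≡ 110 (mod 2291)
7^8 ≡ 110^2 = 12100 ≡ 645 (mod 2291)
7^16 ≡ 645^2 = 416025 ≡ 1354 (mod 2291)
7^32 ≡ 1354^2 = 1833316 ≡ 516 (mod 2291)
7^64 ≡ 516^2 = 266256 ≡ 500 (mod 2291)
7^128 ≡ 500^2 = 250000 ≡ 281 (mod 2291)
7^256 ≡ 281^2 = 78961 ≡ 1067 (mod 2291)
7^512 ≡ 1067^2 = 1138489 ≡ 2153 (mod 2291)
7^1024 ≡ 2153^2 = 4635409 ≡ 716 (mod 2291)
7^2048 ≡ 716^2 = 512656 ≡ 1763 (mod 2291)
2290 = 2048 + 128 + 64 + 32 + 16 + 2 in binary powers of 2.
So 7^2290 ≡ 1763 · 281 · 500 · 516 · 1354 · 49 ≡ 1747 (mod 2291).
Since 1747 ≠ 1, base 7 is a Fermat witness: 2291 is composite.

1747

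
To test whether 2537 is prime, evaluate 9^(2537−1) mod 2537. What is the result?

9^1 ≡ 9 (mod 2537)
9^2 ≡ 9^2 = 81 ≡ 81 (mod 2537)
9^4 ≡ 81^2 = 6561 ≡ 1487 (mod 2537)
9^8 ≡ 1487^2 = 2211169 ≡ 1442 (mod 2537)
9^16 ≡ 1442^2 = 2079364 ≡ 1561 (mod 2537)
9^32 ≡ 1561^2 = 2436721 ≡ 1201 (mod 2537)
9^64 ≡ 1201^2 = 1442401 ≡ 1385 (mod 2537)
9^128 ≡ 1385^2 = 1918225 ≡ 253 (mod 2537)
9^256 ≡ 253^2 = 64009 ≡ 584 (mod 2537)
9^512 ≡ 584^2 = 341056 ≡ 1098 (mod 2537)
9^1024 ≡ 1098^2 = 1205604 ≡ 529 (mod 2537)
9^2048 ≡ 529^2 = 279841 ≡ 771 (mod 2537)
2536 = 2048 + 256 + 128 + 64 + 32 + 8 in binary powers of 2.
So 9^2536 ≡ 771 · 584 · 253 · 1385 · 1201 · 1442 ≡ 271 (mod 2537).
Since 271 ≠ 1, base 9 is a Fermat witness: 2537 is composite.

271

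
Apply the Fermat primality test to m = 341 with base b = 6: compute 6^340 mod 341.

56

6^1 ≡ 6 (mod 341)
6^2 ≡ 6^2 = 36 ≡ 36 (mod 341)
6^4 ≡ 36^2 = 1296 ≡ 273 (mod 341)
6^8 ≡ 273^2 = 74529 ≡ 191 (mod 341)
6^16 ≡ 191^2 = 36481 ≡ 335 (mod 341)
6^32 ≡ 335^2 = 112225 ≡ 36 (mod 341)
6^64 ≡ 36^2 = 1296 ≡ 273 (mod 341)
6^128 ≡ 273^2 = 74529 ≡ 191 (mod 341)
6^256 ≡ 191^2 = 36481 ≡ 335 (mod 341)
340 = 256 + 64 + 16 + 4 in binary powers of 2.
So 6^340 ≡ 335 · 273 · 335 · 273 ≡ 56 (mod 341).
Since 56 ≠ 1, base 6 is a Fermat witness: 341 is composite.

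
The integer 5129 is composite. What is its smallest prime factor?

5129 is odd.
Digit sum 17, not divisible by 3.
Ends in 9: not divisible by 5.
7: 5129 = 7·732 + 5
11: 5129 = 11·466 + 3
13: 5129 = 13·394 + 7
17: 5129 = 17·301 + 12
19: 5129 = 19·269 + 18
23: 5129 = 23·223

23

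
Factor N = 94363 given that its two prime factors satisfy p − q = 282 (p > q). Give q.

Since p = q + 282, we have 94363 = q(q + 282), so q² + 282q − 94363 = 0.
Discriminant: 282² + 4·94363 = 79524 + 377452 = 456976; √456976 = 676.
q = (−282 + 676)/2 = 197, and p = q + 282 = 479.
Check: 197 · 479 = 94363.

197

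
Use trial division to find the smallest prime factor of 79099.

83

79099 is odd.
Digit sum 34, not divisible by 3.
Ends in 9: not divisible by 5.
7: 79099 = 7·11299 + 6
11: 79099 = 11·7190 + 9
13: 79099 = 13·6084 + 7
17: 79099 = 17·4652 + 15
19: 79099 = 19·4163 + 2
23: 79099 = 23·3439 + 2
29: 79099 = 29·2727 + 16
31: 79099 = 31·2551 + 18
37: 79099 = 37·2137 + 30
41: 79099 = 41·1929 + 10
43: 79099 = 43·1839 + 22
47: 79099 = 47·1682 + 45
53: 79099 = 53·1492 + 23
59: 79099 = 59·1340 + 39
61: 79099 = 61·1296 + 43
67: 79099 = 67·1180 + 39
71: 79099 = 71·1114 + 5
73: 79099 = 73·1083 + 40
79: 79099 = 79·1001 + 20
83: 79099 = 83·953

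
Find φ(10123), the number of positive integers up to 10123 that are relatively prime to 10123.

9880

Factor: 10123 = 53 · 191.
φ(10123) = (53−1) · (191−1) = 52 · 190 = 9880.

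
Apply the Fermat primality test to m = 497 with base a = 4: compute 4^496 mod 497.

4^1 ≡ 4 (mod 497)
4^2 ≡ 4^2 = 16 ≡ 16 (mod 497)
4^4 ≡ 16^2 = 256 ≡ 256 (mod 497)
4^8 ≡ 256^2 = 65536 ≡ 429 (mod 497)
4^16 ≡ 429^2 = 184041 ≡ 151 (mod 497)
4^32 ≡ 151^2 = 22801 ≡ 436 (mod 497)
4^64 ≡ 436^2 = 190096 ≡ 242 (mod 497)
4^128 ≡ 242^2 = 58564 ≡ 415 (mod 497)
4^256 ≡ 415^2 = 172225 ≡ 263 (mod 497)
496 = 256 + 128 + 64 + 32 + 16 in binary powers of 2.
So 4^496 ≡ 263 · 415 · 242 · 436 · 151 ≡ 333 (mod 497).
Since 333 ≠ 1, base 4 is a Fermat witness: 497 is composite.

333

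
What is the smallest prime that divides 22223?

22223 is odd.
Digit sum 11, not divisible by 3.
Ends in 3: not divisible by 5.
7: 22223 = 7·3174 + 5
11: 22223 = 11·2020 + 3
13: 22223 = 13·1709 + 6
17: 22223 = 17·1307 + 4
19: 22223 = 19·1169 + 12
23: 22223 = 23·966 + 5
29: 22223 = 29·766 + 9
31: 22223 = 31·716 + 27
37: 22223 = 37·600 + 23
41: 22223 = 41·542 + 1
43: 22223 = 43·516 + 35
47: 22223 = 47·472 + 39
53: 22223 = 53·419 + 16
59: 22223 = 59·376 + 39
61: 22223 = 61·364 + 19
67: 22223 = 67·331 + 46
71: 22223 = 71·313

71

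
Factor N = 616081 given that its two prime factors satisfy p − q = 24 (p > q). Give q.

Since p = q + 24, we have 616081 = q(q + 24), so q² + 24q − 616081 = 0.
Discriminant: 24² + 4·616081 = 576 + 2464324 = 2464900; √2464900 = 1570.
q = (−24 + 1570)/2 = 773, and p = q + 24 = 797.
Check: 773 · 797 = 616081.

773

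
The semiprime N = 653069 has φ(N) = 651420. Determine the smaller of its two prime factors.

φ(n) = (p−1)(q−1) = n − (p+q) + 1, so p + q = 653069 − 651420 + 1 = 1650.
p and q are the roots of t² − 1650t + 653069 = 0.
Discriminant: 1650² − 4·653069 = 2722500 − 2612276 = 110224; √110224 = 332.
q = (1650 − 332)/2 = 659, p = (1650 + 332)/2 = 991.
Check: 659 · 991 = 653069.

659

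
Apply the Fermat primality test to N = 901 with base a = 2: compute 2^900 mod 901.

2^1 ≡ 2 (mod 901)
2^2 ≡ 2^2 = 4 ≡ 4 (mod 901)
2^4 ≡ 4^2 = 16 ≡ 16 (mod 901)
2^8 ≡ 16^2 = 256 ≡ 256 (mod 901)
2^16 ≡ 256^2 = 65536 ≡ 664 (mod 901)
2^32 ≡ 664^2 = 440896 ≡ 307 (mod 901)
2^64 ≡ 307^2 = 94249 ≡ 545 (mod 901)
2^128 ≡ 545^2 = 297025 ≡ 596 (mod 901)
2^256 ≡ 596^2 = 355216 ≡ 222 (mod 901)
2^512 ≡ 222^2 = 49284 ≡ 630 (mod 901)
900 = 512 + 256 + 128 + 4 in binary powers of 2.
So 2^900 ≡ 630 · 222 · 596 · 16 ≡ 611 (mod 901).
Since 611 ≠ 1, base 2 is a Fermat witness: 901 is composite.

611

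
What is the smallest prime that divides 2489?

19

2489 is odd.
Digit sum 23, not divisible by 3.
Ends in 9: not divisible by 5.
7: 2489 = 7·355 + 4
11: 2489 = 11·226 + 3
13: 2489 = 13·191 + 6
17: 2489 = 17·146 + 7
19: 2489 = 19·131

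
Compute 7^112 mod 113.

1

7^1 ≡ 7 (mod 113)
7^2 ≡ 7^2 = 49 ≡ 49 (mod 113)
7^4 ≡ 49^2 = 2401 ≡ 28 (mod 113)
7^8 ≡ 28^2 = 784 ≡ 106 (mod 113)
7^16 ≡ 106^2 = 11236 ≡ 49 (mod 113)
7^32 ≡ 49^2 = 2401 ≡ 28 (mod 113)
7^64 ≡ 28^2 = 784 ≡ 106 (mod 113)
112 = 64 + 32 + 16 in binary powers of 2.
So 7^112 ≡ 106 · 28 · 49 ≡ 1 (mod 113).
Since the result is 1, base 7 gives no evidence that 113 is composite.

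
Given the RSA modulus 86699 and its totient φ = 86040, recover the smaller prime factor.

φ(n) = (p−1)(q−1) = n − (p+q) + 1, so p + q = 86699 − 86040 + 1 = 660.
p and q are the roots of t² − 660t + 86699 = 0.
Discriminant: 660² − 4·86699 = 435600 − 346796 = 88804; √88804 = 298.
q = (660 − 298)/2 = 181, p = (660 + 298)/2 = 479.
Check: 181 · 479 = 86699.

181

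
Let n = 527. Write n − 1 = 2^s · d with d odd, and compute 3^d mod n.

11

527 − 1 = 526 = 2^1 · 263, so d = 263.
3^1 ≡ 3 (mod 527)
3^2 ≡ 3^2 = 9 ≡ 9 (mod 527)
3^4 ≡ 9^2 = 81 ≡ 81 (mod 527)
3^8 ≡ 81^2 = 6561 ≡ 237 (mod 527)
3^16 ≡ 237^2 = 56169 ≡ 307 (mod 527)
3^32 ≡ 307^2 = 94249 ≡ 443 (mod 527)
3^64 ≡ 443^2 = 196249 ≡ 205 (mod 527)
3^128 ≡ 205^2 = 42025 ≡ 392 (mod 527)
3^256 ≡ 392^2 = 153664 ≡ 307 (mod 527)
263 = 256 + 4 + 2 + 1 in binary powers of 2.
So 3^263 ≡ 307 · 81 · 9 · 3 ≡ 11 (mod 527).
Squaring chain: 11; never reaches −1, so base 3 is a Miller–Rabin witness that 527 is composite.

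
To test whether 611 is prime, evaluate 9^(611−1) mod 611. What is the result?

9^1 ≡ 9 (mod 611)
9^2 ≡ 9^2 = 81 ≡ 81 (mod 611)
9^4 ≡ 81^2 = 6561 ≡ 451 (mod 611)
9^8 ≡ 451^2 = 203401 ≡ 549 (mod 611)
9^16 ≡ 549^2 = 301401 ≡ 178 (mod 611)
9^32 ≡ 178^2 = 31684 ≡ 523 (mod 611)
9^64 ≡ 523^2 = 273529 ≡ 412 (mod 611)
9^128 ≡ 412^2 = 169744 ≡ 497 (mod 611)
9^256 ≡ 497^2 = 247009 ≡ 165 (mod 611)
9^512 ≡ 165^2 = 27225 ≡ 341 (mod 611)
610 = 512 + 64 + 32 + 2 in binary powers of 2.
So 9^610 ≡ 341 · 412 · 523 · 81 ≡ 191 (mod 611).
Since 191 ≠ 1, base 9 is a Fermat witness: 611 is composite.

191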